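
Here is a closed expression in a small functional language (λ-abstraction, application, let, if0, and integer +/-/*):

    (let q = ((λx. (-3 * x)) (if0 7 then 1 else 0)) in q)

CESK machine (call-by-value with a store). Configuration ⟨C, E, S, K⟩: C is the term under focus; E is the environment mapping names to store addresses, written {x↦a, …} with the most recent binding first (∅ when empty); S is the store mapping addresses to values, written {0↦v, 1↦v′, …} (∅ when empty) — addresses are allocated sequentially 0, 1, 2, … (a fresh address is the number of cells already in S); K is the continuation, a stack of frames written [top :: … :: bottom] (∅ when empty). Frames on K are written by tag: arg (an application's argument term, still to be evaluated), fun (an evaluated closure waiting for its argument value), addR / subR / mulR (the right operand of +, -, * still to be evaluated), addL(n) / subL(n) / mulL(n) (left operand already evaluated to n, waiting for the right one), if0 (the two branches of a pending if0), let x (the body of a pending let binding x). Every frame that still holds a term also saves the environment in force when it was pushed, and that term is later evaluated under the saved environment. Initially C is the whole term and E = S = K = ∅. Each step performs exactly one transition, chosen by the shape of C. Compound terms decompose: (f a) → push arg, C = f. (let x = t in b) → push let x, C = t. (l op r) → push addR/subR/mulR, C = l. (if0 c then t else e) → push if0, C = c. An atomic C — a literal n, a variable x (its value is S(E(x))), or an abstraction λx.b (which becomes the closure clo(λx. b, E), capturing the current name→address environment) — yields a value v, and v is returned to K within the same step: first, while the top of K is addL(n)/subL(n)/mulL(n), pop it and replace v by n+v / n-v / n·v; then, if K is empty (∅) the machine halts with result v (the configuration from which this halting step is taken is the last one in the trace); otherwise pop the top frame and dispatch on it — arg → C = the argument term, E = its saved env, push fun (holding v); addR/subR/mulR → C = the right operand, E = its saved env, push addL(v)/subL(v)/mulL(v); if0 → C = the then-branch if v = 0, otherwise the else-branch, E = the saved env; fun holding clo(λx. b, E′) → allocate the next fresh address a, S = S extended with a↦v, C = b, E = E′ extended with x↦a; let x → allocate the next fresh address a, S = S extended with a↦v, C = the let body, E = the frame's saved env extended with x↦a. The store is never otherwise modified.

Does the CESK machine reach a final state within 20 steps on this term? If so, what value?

step 0: [C=(let q = ((λx. (-3 * x)) (if0 7 then 1 else 0)) in q) | E=∅ | S=∅ | K=∅]
step 1: [C=((λx. (-3 * x)) (if0 7 then 1 else 0)) | E=∅ | S=∅ | K=[let q]]
step 2: [C=(λx. (-3 * x)) | E=∅ | S=∅ | K=[arg :: let q]]
step 3: [C=(if0 7 then 1 else 0) | E=∅ | S=∅ | K=[fun :: let q]]
step 4: [C=7 | E=∅ | S=∅ | K=[if0 :: fun :: let q]]
step 5: [C=0 | E=∅ | S=∅ | K=[fun :: let q]]
step 6: [C=(-3 * x) | E={x↦0} | S={0↦0} | K=[let q]]
step 7: [C=-3 | E={x↦0} | S={0↦0} | K=[mulR :: let q]]
step 8: [C=x | E={x↦0} | S={0↦0} | K=[mulL(-3) :: let q]]
step 9: [C=q | E={q↦1} | S={0↦0, 1↦0} | K=∅]
→ final value 0

Answer: 0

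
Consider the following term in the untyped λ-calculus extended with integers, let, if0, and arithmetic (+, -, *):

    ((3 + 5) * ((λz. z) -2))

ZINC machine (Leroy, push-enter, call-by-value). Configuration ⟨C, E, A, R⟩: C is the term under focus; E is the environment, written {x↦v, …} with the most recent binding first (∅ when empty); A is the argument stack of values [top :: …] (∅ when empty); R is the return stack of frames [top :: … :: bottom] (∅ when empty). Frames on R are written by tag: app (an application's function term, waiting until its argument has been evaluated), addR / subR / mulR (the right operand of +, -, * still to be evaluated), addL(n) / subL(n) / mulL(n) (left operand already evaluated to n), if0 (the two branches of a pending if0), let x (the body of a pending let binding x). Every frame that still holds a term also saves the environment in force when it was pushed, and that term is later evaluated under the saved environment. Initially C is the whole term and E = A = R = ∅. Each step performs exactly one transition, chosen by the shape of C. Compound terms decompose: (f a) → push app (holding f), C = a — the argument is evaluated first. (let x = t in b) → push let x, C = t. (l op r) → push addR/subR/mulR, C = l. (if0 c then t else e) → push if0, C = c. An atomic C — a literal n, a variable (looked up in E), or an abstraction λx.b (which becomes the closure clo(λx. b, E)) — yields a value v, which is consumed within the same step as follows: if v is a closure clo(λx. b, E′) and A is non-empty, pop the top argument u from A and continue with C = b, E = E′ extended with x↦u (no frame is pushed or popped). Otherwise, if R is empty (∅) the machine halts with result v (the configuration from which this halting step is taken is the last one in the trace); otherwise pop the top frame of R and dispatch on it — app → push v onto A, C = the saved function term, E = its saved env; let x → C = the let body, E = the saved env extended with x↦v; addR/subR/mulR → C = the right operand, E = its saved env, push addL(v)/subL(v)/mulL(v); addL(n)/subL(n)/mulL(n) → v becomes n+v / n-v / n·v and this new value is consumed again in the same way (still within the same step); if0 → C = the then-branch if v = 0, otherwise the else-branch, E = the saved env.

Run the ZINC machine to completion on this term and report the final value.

step 0: <C=((3 + 5) * ((λz. z) -2)), E=∅, A=∅, R=∅>
step 1: <C=(3 + 5), E=∅, A=∅, R=[mulR]>
step 2: <C=3, E=∅, A=∅, R=[addR :: mulR]>
step 3: <C=5, E=∅, A=∅, R=[addL(3) :: mulR]>
step 4: <C=((λz. z) -2), E=∅, A=∅, R=[mulL(8)]>
step 5: <C=-2, E=∅, A=∅, R=[app :: mulL(8)]>
step 6: <C=(λz. z), E=∅, A=[-2], R=[mulL(8)]>
step 7: <C=z, E={z↦-2}, A=∅, R=[mulL(8)]>
→ final value -16

Answer: -16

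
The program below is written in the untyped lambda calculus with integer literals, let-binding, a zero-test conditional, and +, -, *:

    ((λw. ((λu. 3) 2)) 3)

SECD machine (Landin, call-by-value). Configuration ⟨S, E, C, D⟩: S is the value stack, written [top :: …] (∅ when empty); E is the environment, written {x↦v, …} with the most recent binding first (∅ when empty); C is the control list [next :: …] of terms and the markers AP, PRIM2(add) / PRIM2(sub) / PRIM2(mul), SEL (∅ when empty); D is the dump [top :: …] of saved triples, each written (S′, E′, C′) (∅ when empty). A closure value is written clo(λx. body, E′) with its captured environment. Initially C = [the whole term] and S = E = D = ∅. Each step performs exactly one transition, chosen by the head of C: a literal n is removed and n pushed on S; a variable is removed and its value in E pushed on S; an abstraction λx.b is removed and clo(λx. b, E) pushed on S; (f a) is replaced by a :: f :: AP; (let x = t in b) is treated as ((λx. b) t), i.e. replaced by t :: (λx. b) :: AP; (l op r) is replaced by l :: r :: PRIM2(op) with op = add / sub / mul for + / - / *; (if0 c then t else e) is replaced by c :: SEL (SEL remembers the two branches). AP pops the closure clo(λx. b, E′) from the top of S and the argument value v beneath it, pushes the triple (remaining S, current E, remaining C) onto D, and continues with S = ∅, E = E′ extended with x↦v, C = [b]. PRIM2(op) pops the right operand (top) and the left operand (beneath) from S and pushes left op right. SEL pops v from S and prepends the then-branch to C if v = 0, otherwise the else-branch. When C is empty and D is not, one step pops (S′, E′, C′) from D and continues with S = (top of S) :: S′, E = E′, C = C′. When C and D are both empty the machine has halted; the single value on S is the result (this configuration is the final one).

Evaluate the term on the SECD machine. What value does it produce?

Answer: 3

Machine steps:
0. [S=∅ | E=∅ | C=[((λw. ((λu. 3) 2)) 3)] | D=∅]
1. [S=∅ | E=∅ | C=[3 :: (λw. ((λu. 3) 2)) :: AP] | D=∅]
2. [S=[3] | E=∅ | C=[(λw. ((λu. 3) 2)) :: AP] | D=∅]
3. [S=[clo(λw. ((λu. 3) 2), ∅) :: 3] | E=∅ | C=[AP] | D=∅]
4. [S=∅ | E={w↦3} | C=[((λu. 3) 2)] | D=[(∅, ∅, ∅)]]
5. [S=∅ | E={w↦3} | C=[2 :: (λu. 3) :: AP] | D=[(∅, ∅, ∅)]]
6. [S=[2] | E={w↦3} | C=[(λu. 3) :: AP] | D=[(∅, ∅, ∅)]]
7. [S=[clo(λu. 3, {w↦3}) :: 2] | E={w↦3} | C=[AP] | D=[(∅, ∅, ∅)]]
8. [S=∅ | E={u↦2, w↦3} | C=[3] | D=[(∅, {w↦3}, ∅) :: (∅, ∅, ∅)]]
9. [S=[3] | E={u↦2, w↦3} | C=∅ | D=[(∅, {w↦3}, ∅) :: (∅, ∅, ∅)]]
10. [S=[3] | E={w↦3} | C=∅ | D=[(∅, ∅, ∅)]]
11. [S=[3] | E=∅ | C=∅ | D=∅]
→ final value 3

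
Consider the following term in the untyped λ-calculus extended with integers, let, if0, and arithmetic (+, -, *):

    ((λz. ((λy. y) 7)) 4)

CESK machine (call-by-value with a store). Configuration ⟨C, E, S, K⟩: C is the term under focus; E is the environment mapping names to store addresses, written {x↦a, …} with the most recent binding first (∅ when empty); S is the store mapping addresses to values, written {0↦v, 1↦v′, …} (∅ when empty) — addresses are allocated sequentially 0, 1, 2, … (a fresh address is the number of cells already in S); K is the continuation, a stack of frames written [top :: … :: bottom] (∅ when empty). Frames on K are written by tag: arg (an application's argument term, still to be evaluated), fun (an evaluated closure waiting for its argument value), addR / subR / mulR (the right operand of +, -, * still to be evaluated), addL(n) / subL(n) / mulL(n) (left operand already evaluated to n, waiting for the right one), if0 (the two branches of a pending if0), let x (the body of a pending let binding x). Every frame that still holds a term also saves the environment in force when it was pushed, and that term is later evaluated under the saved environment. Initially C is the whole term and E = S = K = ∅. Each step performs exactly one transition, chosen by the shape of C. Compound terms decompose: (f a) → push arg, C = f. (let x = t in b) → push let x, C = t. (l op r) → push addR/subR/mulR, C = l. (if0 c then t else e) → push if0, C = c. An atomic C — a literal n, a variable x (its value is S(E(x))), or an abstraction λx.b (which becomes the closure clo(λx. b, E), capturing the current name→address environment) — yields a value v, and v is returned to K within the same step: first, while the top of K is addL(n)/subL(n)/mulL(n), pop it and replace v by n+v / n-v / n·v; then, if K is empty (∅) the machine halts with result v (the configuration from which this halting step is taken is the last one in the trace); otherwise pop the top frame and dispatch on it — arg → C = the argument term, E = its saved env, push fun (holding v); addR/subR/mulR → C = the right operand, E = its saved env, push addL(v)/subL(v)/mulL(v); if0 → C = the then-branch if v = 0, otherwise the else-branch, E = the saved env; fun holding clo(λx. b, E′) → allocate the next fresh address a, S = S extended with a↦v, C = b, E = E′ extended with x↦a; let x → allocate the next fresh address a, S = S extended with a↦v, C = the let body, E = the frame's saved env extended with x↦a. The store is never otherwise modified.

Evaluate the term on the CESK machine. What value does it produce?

Answer: 7

Machine steps:
0. ⟨C=((λz. ((λy. y) 7)) 4); E=∅; S=∅; K=∅⟩
1. ⟨C=(λz. ((λy. y) 7)); E=∅; S=∅; K=[arg]⟩
2. ⟨C=4; E=∅; S=∅; K=[fun]⟩
3. ⟨C=((λy. y) 7); E={z↦0}; S={0↦4}; K=∅⟩
4. ⟨C=(λy. y); E={z↦0}; S={0↦4}; K=[arg]⟩
5. ⟨C=7; E={z↦0}; S={0↦4}; K=[fun]⟩
6. ⟨C=y; E={y↦1, z↦0}; S={0↦4, 1↦7}; K=∅⟩
→ final value 7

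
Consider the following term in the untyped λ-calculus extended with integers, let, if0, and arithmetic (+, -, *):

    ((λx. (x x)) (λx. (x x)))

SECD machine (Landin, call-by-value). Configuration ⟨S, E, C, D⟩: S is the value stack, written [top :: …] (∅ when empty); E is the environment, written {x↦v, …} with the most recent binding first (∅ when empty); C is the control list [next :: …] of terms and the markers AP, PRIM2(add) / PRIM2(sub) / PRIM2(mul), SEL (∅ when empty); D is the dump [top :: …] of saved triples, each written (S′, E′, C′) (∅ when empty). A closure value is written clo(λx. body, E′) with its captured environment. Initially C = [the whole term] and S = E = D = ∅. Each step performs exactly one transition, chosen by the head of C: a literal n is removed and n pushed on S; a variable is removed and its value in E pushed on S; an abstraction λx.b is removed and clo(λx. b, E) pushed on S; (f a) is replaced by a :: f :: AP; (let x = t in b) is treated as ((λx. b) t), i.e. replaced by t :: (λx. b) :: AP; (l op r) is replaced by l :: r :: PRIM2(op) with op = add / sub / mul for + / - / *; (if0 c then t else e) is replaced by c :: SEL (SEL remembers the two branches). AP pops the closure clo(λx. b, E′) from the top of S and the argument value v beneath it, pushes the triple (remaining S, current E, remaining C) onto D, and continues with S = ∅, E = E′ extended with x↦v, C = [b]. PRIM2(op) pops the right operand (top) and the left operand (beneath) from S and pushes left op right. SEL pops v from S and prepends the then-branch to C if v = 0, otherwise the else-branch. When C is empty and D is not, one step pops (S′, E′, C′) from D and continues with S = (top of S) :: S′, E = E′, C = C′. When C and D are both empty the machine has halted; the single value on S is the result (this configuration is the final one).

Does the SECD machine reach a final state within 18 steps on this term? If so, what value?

t=0: [S=∅ | E=∅ | C=[((λx. (x x)) (λx. (x x)))] | D=∅]
t=1: [S=∅ | E=∅ | C=[(λx. (x x)) :: (λx. (x x)) :: AP] | D=∅]
t=2: [S=[clo(λx. (x x), ∅)] | E=∅ | C=[(λx. (x x)) :: AP] | D=∅]
t=3: [S=[clo(λx. (x x), ∅) :: clo(λx. (x x), ∅)] | E=∅ | C=[AP] | D=∅]
t=4: [S=∅ | E={x↦clo(λx. (x x), ∅)} | C=[(x x)] | D=[(∅, ∅, ∅)]]
t=5: [S=∅ | E={x↦clo(λx. (x x), ∅)} | C=[x :: x :: AP] | D=[(∅, ∅, ∅)]]
t=6: [S=[clo(λx. (x x), ∅)] | E={x↦clo(λx. (x x), ∅)} | C=[x :: AP] | D=[(∅, ∅, ∅)]]
t=7: [S=[clo(λx. (x x), ∅) :: clo(λx. (x x), ∅)] | E={x↦clo(λx. (x x), ∅)} | C=[AP] | D=[(∅, ∅, ∅)]]
t=8: [S=∅ | E={x↦clo(λx. (x x), ∅)} | C=[(x x)] | D=[(∅, {x↦clo(λx. (x x), ∅)}, ∅) :: (∅, ∅, ∅)]]
t=9: [S=∅ | E={x↦clo(λx. (x x), ∅)} | C=[x :: x :: AP] | D=[(∅, {x↦clo(λx. (x x), ∅)}, ∅) :: (∅, ∅, ∅)]]
t=10: [S=[clo(λx. (x x), ∅)] | E={x↦clo(λx. (x x), ∅)} | C=[x :: AP] | D=[(∅, {x↦clo(λx. (x x), ∅)}, ∅) :: (∅, ∅, ∅)]]
t=11: [S=[clo(λx. (x x), ∅) :: clo(λx. (x x), ∅)] | E={x↦clo(λx. (x x), ∅)} | C=[AP] | D=[(∅, {x↦clo(λx. (x x), ∅)}, ∅) :: (∅, ∅, ∅)]]
t=12: [S=∅ | E={x↦clo(λx. (x x), ∅)} | C=[(x x)] | D=[(∅, {x↦clo(λx. (x x), ∅)}, ∅) :: (∅, {x↦clo(λx. (x x), ∅)}, ∅) :: (∅, ∅, ∅)]]
t=13: [S=∅ | E={x↦clo(λx. (x x), ∅)} | C=[x :: x :: AP] | D=[(∅, {x↦clo(λx. (x x), ∅)}, ∅) :: (∅, {x↦clo(λx. (x x), ∅)}, ∅) :: (∅, ∅, ∅)]]
t=14: [S=[clo(λx. (x x), ∅)] | E={x↦clo(λx. (x x), ∅)} | C=[x :: AP] | D=[(∅, {x↦clo(λx. (x x), ∅)}, ∅) :: (∅, {x↦clo(λx. (x x), ∅)}, ∅) :: (∅, ∅, ∅)]]
t=15: [S=[clo(λx. (x x), ∅) :: clo(λx. (x x), ∅)] | E={x↦clo(λx. (x x), ∅)} | C=[AP] | D=[(∅, {x↦clo(λx. (x x), ∅)}, ∅) :: (∅, {x↦clo(λx. (x x), ∅)}, ∅) :: (∅, ∅, ∅)]]
t=16: [S=∅ | E={x↦clo(λx. (x x), ∅)} | C=[(x x)] | D=[(∅, {x↦clo(λx. (x x), ∅)}, ∅) :: (∅, {x↦clo(λx. (x x), ∅)}, ∅) :: (∅, {x↦clo(λx. (x x), ∅)}, ∅) :: (∅, ∅, ∅)]]
t=17: [S=∅ | E={x↦clo(λx. (x x), ∅)} | C=[x :: x :: AP] | D=[(∅, {x↦clo(λx. (x x), ∅)}, ∅) :: (∅, {x↦clo(λx. (x x), ∅)}, ∅) :: (∅, {x↦clo(λx. (x x), ∅)}, ∅) :: (∅, ∅, ∅)]]
t=18: [S=[clo(λx. (x x), ∅)] | E={x↦clo(λx. (x x), ∅)} | C=[x :: AP] | D=[(∅, {x↦clo(λx. (x x), ∅)}, ∅) :: (∅, {x↦clo(λx. (x x), ∅)}, ∅) :: (∅, {x↦clo(λx. (x x), ∅)}, ∅) :: (∅, ∅, ∅)]]
→ 18 transitions taken and the configuration is still not final: no result within 18 steps

Answer: DIVERGES (no final state within 18 steps)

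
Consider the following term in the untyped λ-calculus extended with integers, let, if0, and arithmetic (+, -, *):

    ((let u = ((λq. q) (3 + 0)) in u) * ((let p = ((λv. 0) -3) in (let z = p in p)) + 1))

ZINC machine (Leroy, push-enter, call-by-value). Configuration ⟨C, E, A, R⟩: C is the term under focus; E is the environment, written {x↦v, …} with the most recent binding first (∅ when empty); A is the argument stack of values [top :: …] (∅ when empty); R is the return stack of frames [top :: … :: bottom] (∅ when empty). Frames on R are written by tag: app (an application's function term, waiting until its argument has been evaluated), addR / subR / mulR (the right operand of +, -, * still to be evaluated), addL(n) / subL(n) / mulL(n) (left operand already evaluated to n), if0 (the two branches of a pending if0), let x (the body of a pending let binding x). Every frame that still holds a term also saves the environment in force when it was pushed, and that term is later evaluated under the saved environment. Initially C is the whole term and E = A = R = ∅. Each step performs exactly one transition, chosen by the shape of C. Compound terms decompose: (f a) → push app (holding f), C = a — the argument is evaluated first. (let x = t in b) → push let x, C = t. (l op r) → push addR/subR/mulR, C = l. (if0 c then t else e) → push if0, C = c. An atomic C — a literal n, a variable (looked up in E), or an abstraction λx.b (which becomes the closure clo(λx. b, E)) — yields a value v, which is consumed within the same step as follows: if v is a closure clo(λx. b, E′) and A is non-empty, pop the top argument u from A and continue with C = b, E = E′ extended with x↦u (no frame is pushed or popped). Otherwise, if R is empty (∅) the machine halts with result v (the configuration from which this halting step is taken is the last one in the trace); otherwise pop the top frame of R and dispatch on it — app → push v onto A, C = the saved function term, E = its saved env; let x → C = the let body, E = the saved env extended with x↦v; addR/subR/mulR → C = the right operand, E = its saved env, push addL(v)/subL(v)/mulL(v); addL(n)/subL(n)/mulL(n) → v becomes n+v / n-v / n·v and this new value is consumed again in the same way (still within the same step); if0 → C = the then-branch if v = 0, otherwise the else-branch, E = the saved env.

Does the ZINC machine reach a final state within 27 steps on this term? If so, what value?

Answer: 3

Machine steps:
step 0: ⟨C=((let u = ((λq. q) (3 + 0)) in u) * ((let p = ((λv. 0) -3) in (let z = p in p)) + 1)); E=∅; A=∅; R=∅⟩
step 1: ⟨C=(let u = ((λq. q) (3 + 0)) in u); E=∅; A=∅; R=[mulR]⟩
step 2: ⟨C=((λq. q) (3 + 0)); E=∅; A=∅; R=[let u :: mulR]⟩
step 3: ⟨C=(3 + 0); E=∅; A=∅; R=[app :: let u :: mulR]⟩
step 4: ⟨C=3; E=∅; A=∅; R=[addR :: app :: let u :: mulR]⟩
step 5: ⟨C=0; E=∅; A=∅; R=[addL(3) :: app :: let u :: mulR]⟩
step 6: ⟨C=(λq. q); E=∅; A=[3]; R=[let u :: mulR]⟩
step 7: ⟨C=q; E={q↦3}; A=∅; R=[let u :: mulR]⟩
step 8: ⟨C=u; E={u↦3}; A=∅; R=[mulR]⟩
step 9: ⟨C=((let p = ((λv. 0) -3) in (let z = p in p)) + 1); E=∅; A=∅; R=[mulL(3)]⟩
step 10: ⟨C=(let p = ((λv. 0) -3) in (let z = p in p)); E=∅; A=∅; R=[addR :: mulL(3)]⟩
step 11: ⟨C=((λv. 0) -3); E=∅; A=∅; R=[let p :: addR :: mulL(3)]⟩
step 12: ⟨C=-3; E=∅; A=∅; R=[app :: let p :: addR :: mulL(3)]⟩
step 13: ⟨C=(λv. 0); E=∅; A=[-3]; R=[let p :: addR :: mulL(3)]⟩
step 14: ⟨C=0; E={v↦-3}; A=∅; R=[let p :: addR :: mulL(3)]⟩
step 15: ⟨C=(let z = p in p); E={p↦0}; A=∅; R=[addR :: mulL(3)]⟩
step 16: ⟨C=p; E={p↦0}; A=∅; R=[let z :: addR :: mulL(3)]⟩
step 17: ⟨C=p; E={z↦0, p↦0}; A=∅; R=[addR :: mulL(3)]⟩
step 18: ⟨C=1; E=∅; A=∅; R=[addL(0) :: mulL(3)]⟩
→ final value 3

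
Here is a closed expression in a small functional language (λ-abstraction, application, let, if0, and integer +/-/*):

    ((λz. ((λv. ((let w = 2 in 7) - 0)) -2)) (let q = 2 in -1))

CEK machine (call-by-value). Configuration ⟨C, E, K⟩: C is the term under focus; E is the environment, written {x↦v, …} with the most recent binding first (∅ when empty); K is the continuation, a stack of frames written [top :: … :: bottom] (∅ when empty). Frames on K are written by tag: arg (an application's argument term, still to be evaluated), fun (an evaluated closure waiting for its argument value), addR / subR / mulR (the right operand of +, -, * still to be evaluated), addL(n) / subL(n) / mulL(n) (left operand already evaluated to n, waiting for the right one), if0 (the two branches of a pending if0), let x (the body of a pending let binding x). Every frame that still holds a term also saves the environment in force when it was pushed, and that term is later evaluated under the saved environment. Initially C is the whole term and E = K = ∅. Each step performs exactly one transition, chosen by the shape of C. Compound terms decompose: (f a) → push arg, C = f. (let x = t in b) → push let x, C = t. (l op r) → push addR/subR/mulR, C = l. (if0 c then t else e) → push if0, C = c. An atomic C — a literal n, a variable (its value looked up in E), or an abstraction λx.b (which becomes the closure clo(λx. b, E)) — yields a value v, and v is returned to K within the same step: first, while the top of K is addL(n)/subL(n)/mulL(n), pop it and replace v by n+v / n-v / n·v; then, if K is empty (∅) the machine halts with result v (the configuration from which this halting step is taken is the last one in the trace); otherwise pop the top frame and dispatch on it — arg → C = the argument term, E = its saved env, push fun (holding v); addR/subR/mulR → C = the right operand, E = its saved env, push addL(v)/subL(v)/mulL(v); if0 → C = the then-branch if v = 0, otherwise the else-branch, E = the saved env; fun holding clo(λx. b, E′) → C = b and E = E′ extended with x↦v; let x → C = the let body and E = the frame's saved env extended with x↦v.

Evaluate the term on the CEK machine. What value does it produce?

Answer: 7

Machine steps:
step 0: [C=((λz. ((λv. ((let w = 2 in 7) - 0)) -2)) (let q = 2 in -1)) | E=∅ | K=∅]
step 1: [C=(λz. ((λv. ((let w = 2 in 7) - 0)) -2)) | E=∅ | K=[arg]]
step 2: [C=(let q = 2 in -1) | E=∅ | K=[fun]]
step 3: [C=2 | E=∅ | K=[let q :: fun]]
step 4: [C=-1 | E={q↦2} | K=[fun]]
step 5: [C=((λv. ((let w = 2 in 7) - 0)) -2) | E={z↦-1} | K=∅]
step 6: [C=(λv. ((let w = 2 in 7) - 0)) | E={z↦-1} | K=[arg]]
step 7: [C=-2 | E={z↦-1} | K=[fun]]
step 8: [C=((let w = 2 in 7) - 0) | E={v↦-2, z↦-1} | K=∅]
step 9: [C=(let w = 2 in 7) | E={v↦-2, z↦-1} | K=[subR]]
step 10: [C=2 | E={v↦-2, z↦-1} | K=[let w :: subR]]
step 11: [C=7 | E={w↦2, v↦-2, z↦-1} | K=[subR]]
step 12: [C=0 | E={v↦-2, z↦-1} | K=[subL(7)]]
→ final value 7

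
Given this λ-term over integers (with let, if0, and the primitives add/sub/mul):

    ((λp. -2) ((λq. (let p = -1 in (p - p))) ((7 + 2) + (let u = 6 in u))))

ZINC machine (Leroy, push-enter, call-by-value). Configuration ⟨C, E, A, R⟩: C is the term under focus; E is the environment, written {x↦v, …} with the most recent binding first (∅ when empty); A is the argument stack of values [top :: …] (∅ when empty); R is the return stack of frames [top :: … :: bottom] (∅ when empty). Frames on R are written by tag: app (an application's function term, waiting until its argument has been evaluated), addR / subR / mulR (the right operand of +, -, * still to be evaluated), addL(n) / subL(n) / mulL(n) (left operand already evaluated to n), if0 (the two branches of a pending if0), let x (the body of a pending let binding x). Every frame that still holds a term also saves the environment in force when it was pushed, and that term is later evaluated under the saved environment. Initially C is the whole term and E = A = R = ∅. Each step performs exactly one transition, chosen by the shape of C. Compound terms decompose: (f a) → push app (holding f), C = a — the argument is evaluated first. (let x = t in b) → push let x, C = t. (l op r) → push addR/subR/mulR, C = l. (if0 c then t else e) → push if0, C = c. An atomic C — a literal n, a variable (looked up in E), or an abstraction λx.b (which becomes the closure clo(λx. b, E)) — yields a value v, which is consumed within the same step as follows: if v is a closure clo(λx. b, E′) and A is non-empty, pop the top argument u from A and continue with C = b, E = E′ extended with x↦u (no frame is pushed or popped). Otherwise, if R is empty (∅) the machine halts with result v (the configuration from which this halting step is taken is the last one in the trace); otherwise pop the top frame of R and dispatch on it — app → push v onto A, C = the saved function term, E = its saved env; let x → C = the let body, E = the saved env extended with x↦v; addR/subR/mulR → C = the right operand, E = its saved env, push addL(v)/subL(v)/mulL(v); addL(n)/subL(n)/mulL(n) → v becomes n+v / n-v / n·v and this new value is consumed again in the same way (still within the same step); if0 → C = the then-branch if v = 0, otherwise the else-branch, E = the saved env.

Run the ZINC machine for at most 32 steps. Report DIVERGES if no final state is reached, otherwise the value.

t=0: ⟨C=((λp. -2) ((λq. (let p = -1 in (p - p))) ((7 + 2) + (let u = 6 in u)))); E=∅; A=∅; R=∅⟩
t=1: ⟨C=((λq. (let p = -1 in (p - p))) ((7 + 2) + (let u = 6 in u))); E=∅; A=∅; R=[app]⟩
t=2: ⟨C=((7 + 2) + (let u = 6 in u)); E=∅; A=∅; R=[app :: app]⟩
t=3: ⟨C=(7 + 2); E=∅; A=∅; R=[addR :: app :: app]⟩
t=4: ⟨C=7; E=∅; A=∅; R=[addR :: addR :: app :: app]⟩
t=5: ⟨C=2; E=∅; A=∅; R=[addL(7) :: addR :: app :: app]⟩
t=6: ⟨C=(let u = 6 in u); E=∅; A=∅; R=[addL(9) :: app :: app]⟩
t=7: ⟨C=6; E=∅; A=∅; R=[let u :: addL(9) :: app :: app]⟩
t=8: ⟨C=u; E={u↦6}; A=∅; R=[addL(9) :: app :: app]⟩
t=9: ⟨C=(λq. (let p = -1 in (p - p))); E=∅; A=[15]; R=[app]⟩
t=10: ⟨C=(let p = -1 in (p - p)); E={q↦15}; A=∅; R=[app]⟩
t=11: ⟨C=-1; E={q↦15}; A=∅; R=[let p :: app]⟩
t=12: ⟨C=(p - p); E={p↦-1, q↦15}; A=∅; R=[app]⟩
t=13: ⟨C=p; E={p↦-1, q↦15}; A=∅; R=[subR :: app]⟩
t=14: ⟨C=p; E={p↦-1, q↦15}; A=∅; R=[subL(-1) :: app]⟩
t=15: ⟨C=(λp. -2); E=∅; A=[0]; R=∅⟩
t=16: ⟨C=-2; E={p↦0}; A=∅; R=∅⟩
→ final value -2

Answer: -2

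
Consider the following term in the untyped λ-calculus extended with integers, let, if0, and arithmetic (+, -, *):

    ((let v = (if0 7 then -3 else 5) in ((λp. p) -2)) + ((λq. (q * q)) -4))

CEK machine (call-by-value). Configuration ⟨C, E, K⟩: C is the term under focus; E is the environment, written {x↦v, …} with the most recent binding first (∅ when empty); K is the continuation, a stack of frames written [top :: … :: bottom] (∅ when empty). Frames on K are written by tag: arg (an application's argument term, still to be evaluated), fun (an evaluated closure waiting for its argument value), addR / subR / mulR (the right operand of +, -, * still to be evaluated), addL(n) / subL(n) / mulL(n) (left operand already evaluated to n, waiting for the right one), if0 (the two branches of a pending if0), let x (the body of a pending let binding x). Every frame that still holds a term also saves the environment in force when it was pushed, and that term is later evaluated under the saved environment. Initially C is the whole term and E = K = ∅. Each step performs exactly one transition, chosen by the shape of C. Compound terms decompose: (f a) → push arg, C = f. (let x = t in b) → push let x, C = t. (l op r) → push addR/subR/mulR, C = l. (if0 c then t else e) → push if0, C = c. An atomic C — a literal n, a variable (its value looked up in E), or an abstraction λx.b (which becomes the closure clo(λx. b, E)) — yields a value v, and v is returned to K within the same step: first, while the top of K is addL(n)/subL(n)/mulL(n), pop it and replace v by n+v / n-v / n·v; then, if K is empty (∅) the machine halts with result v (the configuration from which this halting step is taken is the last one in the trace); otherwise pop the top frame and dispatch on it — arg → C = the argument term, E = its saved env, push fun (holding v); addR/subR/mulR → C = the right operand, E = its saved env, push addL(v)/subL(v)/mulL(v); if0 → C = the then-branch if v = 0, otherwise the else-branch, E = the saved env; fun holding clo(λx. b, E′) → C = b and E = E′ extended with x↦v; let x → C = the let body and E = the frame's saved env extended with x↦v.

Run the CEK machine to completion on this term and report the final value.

t=0: <C=((let v = (if0 7 then -3 else 5) in ((λp. p) -2)) + ((λq. (q * q)) -4)), E=∅, K=∅>
t=1: <C=(let v = (if0 7 then -3 else 5) in ((λp. p) -2)), E=∅, K=[addR]>
t=2: <C=(if0 7 then -3 else 5), E=∅, K=[let v :: addR]>
t=3: <C=7, E=∅, K=[if0 :: let v :: addR]>
t=4: <C=5, E=∅, K=[let v :: addR]>
t=5: <C=((λp. p) -2), E={v↦5}, K=[addR]>
t=6: <C=(λp. p), E={v↦5}, K=[arg :: addR]>
t=7: <C=-2, E={v↦5}, K=[fun :: addR]>
t=8: <C=p, E={p↦-2, v↦5}, K=[addR]>
t=9: <C=((λq. (q * q)) -4), E=∅, K=[addL(-2)]>
t=10: <C=(λq. (q * q)), E=∅, K=[arg :: addL(-2)]>
t=11: <C=-4, E=∅, K=[fun :: addL(-2)]>
t=12: <C=(q * q), E={q↦-4}, K=[addL(-2)]>
t=13: <C=q, E={q↦-4}, K=[mulR :: addL(-2)]>
t=14: <C=q, E={q↦-4}, K=[mulL(-4) :: addL(-2)]>
→ final value 14

Answer: 14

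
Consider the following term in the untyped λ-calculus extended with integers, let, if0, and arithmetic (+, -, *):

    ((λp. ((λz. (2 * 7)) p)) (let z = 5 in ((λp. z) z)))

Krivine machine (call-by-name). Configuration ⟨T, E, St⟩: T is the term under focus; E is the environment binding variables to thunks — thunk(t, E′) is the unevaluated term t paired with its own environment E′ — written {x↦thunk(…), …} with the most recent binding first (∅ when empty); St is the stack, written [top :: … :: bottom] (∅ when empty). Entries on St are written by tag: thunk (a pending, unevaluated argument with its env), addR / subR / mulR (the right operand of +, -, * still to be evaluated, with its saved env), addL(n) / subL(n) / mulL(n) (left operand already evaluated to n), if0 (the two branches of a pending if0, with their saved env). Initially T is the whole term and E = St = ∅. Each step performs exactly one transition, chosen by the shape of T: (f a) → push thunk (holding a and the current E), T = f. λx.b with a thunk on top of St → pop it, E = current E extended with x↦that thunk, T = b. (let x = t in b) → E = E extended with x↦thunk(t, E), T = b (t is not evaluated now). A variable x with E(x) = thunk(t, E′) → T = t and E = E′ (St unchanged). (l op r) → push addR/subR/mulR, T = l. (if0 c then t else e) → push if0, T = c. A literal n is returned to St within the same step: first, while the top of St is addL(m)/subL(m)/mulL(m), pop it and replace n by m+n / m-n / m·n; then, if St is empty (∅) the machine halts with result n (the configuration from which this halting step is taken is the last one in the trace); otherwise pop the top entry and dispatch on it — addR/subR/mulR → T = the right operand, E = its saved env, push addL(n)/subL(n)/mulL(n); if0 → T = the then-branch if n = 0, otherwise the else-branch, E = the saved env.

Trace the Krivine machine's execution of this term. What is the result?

[0] ⟨T=((λp. ((λz. (2 * 7)) p)) (let z = 5 in ((λp. z) z))); E=∅; St=∅⟩
[1] ⟨T=(λp. ((λz. (2 * 7)) p)); E=∅; St=[thunk]⟩
[2] ⟨T=((λz. (2 * 7)) p); E={p↦thunk((let z = 5 in ((λp. z) z)), ∅)}; St=∅⟩
[3] ⟨T=(λz. (2 * 7)); E={p↦thunk((let z = 5 in ((λp. z) z)), ∅)}; St=[thunk]⟩
[4] ⟨T=(2 * 7); E={z↦thunk(p, {p↦thunk((let z = 5 in ((λp. z) z)), ∅)}), p↦thunk((let z = 5 in ((λp. z) z)), ∅)}; St=∅⟩
[5] ⟨T=2; E={z↦thunk(p, {p↦thunk((let z = 5 in ((λp. z) z)), ∅)}), p↦thunk((let z = 5 in ((λp. z) z)), ∅)}; St=[mulR]⟩
[6] ⟨T=7; E={z↦thunk(p, {p↦thunk((let z = 5 in ((λp. z) z)), ∅)}), p↦thunk((let z = 5 in ((λp. z) z)), ∅)}; St=[mulL(2)]⟩
→ final value 14

Answer: 14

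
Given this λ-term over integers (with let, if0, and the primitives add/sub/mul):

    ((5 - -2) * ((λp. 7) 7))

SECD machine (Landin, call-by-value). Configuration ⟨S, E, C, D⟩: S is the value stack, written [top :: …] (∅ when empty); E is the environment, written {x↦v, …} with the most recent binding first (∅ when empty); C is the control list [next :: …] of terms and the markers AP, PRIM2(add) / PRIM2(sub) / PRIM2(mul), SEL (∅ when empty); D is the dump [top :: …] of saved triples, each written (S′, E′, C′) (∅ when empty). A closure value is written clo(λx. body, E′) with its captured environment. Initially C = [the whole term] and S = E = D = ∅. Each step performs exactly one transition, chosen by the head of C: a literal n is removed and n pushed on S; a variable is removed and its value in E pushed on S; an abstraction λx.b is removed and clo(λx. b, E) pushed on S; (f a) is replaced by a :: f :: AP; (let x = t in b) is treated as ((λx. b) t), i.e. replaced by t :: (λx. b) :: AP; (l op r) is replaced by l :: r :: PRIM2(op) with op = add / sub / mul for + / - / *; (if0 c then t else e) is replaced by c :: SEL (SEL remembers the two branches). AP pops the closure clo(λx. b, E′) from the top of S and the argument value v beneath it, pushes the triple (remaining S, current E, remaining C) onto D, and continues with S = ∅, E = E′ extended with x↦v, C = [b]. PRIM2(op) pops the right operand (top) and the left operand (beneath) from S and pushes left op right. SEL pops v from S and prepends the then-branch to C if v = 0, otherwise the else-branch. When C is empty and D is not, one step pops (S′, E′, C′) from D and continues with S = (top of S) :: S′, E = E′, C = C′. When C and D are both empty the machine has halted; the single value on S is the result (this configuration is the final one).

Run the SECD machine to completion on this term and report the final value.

Answer: 49

Derivation:
[0] [S=∅ | E=∅ | C=[((5 - -2) * ((λp. 7) 7))] | D=∅]
[1] [S=∅ | E=∅ | C=[(5 - -2) :: ((λp. 7) 7) :: PRIM2(mul)] | D=∅]
[2] [S=∅ | E=∅ | C=[5 :: -2 :: PRIM2(sub) :: ((λp. 7) 7) :: PRIM2(mul)] | D=∅]
[3] [S=[5] | E=∅ | C=[-2 :: PRIM2(sub) :: ((λp. 7) 7) :: PRIM2(mul)] | D=∅]
[4] [S=[-2 :: 5] | E=∅ | C=[PRIM2(sub) :: ((λp. 7) 7) :: PRIM2(mul)] | D=∅]
[5] [S=[7] | E=∅ | C=[((λp. 7) 7) :: PRIM2(mul)] | D=∅]
[6] [S=[7] | E=∅ | C=[7 :: (λp. 7) :: AP :: PRIM2(mul)] | D=∅]
[7] [S=[7 :: 7] | E=∅ | C=[(λp. 7) :: AP :: PRIM2(mul)] | D=∅]
[8] [S=[clo(λp. 7, ∅) :: 7 :: 7] | E=∅ | C=[AP :: PRIM2(mul)] | D=∅]
[9] [S=∅ | E={p↦7} | C=[7] | D=[([7], ∅, [PRIM2(mul)])]]
[10] [S=[7] | E={p↦7} | C=∅ | D=[([7], ∅, [PRIM2(mul)])]]
[11] [S=[7 :: 7] | E=∅ | C=[PRIM2(mul)] | D=∅]
[12] [S=[49] | E=∅ | C=∅ | D=∅]
→ final value 49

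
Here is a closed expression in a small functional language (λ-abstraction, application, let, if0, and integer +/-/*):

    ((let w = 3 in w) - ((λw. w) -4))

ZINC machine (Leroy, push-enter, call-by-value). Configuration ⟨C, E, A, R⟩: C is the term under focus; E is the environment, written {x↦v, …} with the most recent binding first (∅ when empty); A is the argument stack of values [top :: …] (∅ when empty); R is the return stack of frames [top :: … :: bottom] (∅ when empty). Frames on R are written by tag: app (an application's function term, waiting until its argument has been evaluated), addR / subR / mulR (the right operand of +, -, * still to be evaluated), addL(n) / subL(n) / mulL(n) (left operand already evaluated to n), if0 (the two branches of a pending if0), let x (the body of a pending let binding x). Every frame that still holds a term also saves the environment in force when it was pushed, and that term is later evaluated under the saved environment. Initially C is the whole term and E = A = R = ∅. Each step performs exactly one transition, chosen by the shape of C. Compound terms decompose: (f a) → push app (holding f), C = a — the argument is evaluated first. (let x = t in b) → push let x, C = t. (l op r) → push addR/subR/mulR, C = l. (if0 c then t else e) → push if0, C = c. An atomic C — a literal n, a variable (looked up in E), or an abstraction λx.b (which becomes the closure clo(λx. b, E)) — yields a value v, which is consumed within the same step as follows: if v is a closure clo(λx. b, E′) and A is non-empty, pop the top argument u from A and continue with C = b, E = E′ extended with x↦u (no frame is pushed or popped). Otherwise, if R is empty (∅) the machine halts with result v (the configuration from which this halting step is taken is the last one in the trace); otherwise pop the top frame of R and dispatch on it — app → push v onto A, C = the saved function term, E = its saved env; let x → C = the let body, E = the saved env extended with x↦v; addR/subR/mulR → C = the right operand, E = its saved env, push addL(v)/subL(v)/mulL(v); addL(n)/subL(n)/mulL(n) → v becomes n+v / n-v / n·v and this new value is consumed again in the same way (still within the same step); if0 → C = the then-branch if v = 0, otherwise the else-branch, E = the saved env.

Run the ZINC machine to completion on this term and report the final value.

t=0: [C=((let w = 3 in w) - ((λw. w) -4)) | E=∅ | A=∅ | R=∅]
t=1: [C=(let w = 3 in w) | E=∅ | A=∅ | R=[subR]]
t=2: [C=3 | E=∅ | A=∅ | R=[let w :: subR]]
t=3: [C=w | E={w↦3} | A=∅ | R=[subR]]
t=4: [C=((λw. w) -4) | E=∅ | A=∅ | R=[subL(3)]]
t=5: [C=-4 | E=∅ | A=∅ | R=[app :: subL(3)]]
t=6: [C=(λw. w) | E=∅ | A=[-4] | R=[subL(3)]]
t=7: [C=w | E={w↦-4} | A=∅ | R=[subL(3)]]
→ final value 7

Answer: 7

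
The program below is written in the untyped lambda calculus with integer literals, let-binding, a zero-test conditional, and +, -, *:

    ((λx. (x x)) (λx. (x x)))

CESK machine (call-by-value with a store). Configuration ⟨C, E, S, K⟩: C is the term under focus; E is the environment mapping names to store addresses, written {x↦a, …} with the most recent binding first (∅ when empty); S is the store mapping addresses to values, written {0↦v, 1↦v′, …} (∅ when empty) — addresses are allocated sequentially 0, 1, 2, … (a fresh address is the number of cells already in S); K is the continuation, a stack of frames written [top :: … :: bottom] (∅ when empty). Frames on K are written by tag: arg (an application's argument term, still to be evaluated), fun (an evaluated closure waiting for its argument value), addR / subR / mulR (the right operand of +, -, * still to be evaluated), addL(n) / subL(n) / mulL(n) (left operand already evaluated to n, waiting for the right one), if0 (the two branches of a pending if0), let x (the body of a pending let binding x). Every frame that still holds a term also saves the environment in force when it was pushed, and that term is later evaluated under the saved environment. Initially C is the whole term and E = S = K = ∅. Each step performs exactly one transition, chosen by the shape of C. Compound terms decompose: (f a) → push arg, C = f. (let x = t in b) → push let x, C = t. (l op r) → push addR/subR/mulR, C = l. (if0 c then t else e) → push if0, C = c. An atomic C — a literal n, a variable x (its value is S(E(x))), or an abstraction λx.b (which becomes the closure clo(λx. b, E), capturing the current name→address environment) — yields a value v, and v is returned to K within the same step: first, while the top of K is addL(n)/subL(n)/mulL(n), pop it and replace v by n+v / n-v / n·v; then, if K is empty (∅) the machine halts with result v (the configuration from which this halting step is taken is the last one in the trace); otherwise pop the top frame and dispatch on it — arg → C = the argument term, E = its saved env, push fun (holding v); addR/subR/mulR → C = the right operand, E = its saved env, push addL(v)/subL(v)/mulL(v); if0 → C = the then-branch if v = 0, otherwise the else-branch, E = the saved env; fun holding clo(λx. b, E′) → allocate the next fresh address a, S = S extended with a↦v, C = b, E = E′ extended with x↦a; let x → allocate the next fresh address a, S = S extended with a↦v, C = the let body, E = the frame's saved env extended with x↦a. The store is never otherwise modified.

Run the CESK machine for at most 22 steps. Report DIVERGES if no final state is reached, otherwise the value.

t=0: <C=((λx. (x x)) (λx. (x x))), E=∅, S=∅, K=∅>
t=1: <C=(λx. (x x)), E=∅, S=∅, K=[arg]>
t=2: <C=(λx. (x x)), E=∅, S=∅, K=[fun]>
t=3: <C=(x x), E={x↦0}, S={0↦clo(λx. (x x), ∅)}, K=∅>
t=4: <C=x, E={x↦0}, S={0↦clo(λx. (x x), ∅)}, K=[arg]>
t=5: <C=x, E={x↦0}, S={0↦clo(λx. (x x), ∅)}, K=[fun]>
t=6: <C=(x x), E={x↦1}, S={0↦clo(λx. (x x), ∅), 1↦clo(λx. (x x), ∅)}, K=∅>
t=7: <C=x, E={x↦1}, S={0↦clo(λx. (x x), ∅), 1↦clo(λx. (x x), ∅)}, K=[arg]>
t=8: <C=x, E={x↦1}, S={0↦clo(λx. (x x), ∅), 1↦clo(λx. (x x), ∅)}, K=[fun]>
t=9: <C=(x x), E={x↦2}, S={0↦clo(λx. (x x), ∅), 1↦clo(λx. (x x), ∅), 2↦clo(λx. (x x), ∅)}, K=∅>
t=10: <C=x, E={x↦2}, S={0↦clo(λx. (x x), ∅), 1↦clo(λx. (x x), ∅), 2↦clo(λx. (x x), ∅)}, K=[arg]>
t=11: <C=x, E={x↦2}, S={0↦clo(λx. (x x), ∅), 1↦clo(λx. (x x), ∅), 2↦clo(λx. (x x), ∅)}, K=[fun]>
t=12: <C=(x x), E={x↦3}, S={0↦clo(λx. (x x), ∅), 1↦clo(λx. (x x), ∅), 2↦clo(λx. (x x), ∅), 3↦clo(λx. (x x), ∅)}, K=∅>
t=13: <C=x, E={x↦3}, S={0↦clo(λx. (x x), ∅), 1↦clo(λx. (x x), ∅), 2↦clo(λx. (x x), ∅), 3↦clo(λx. (x x), ∅)}, K=[arg]>
t=14: <C=x, E={x↦3}, S={0↦clo(λx. (x x), ∅), 1↦clo(λx. (x x), ∅), 2↦clo(λx. (x x), ∅), 3↦clo(λx. (x x), ∅)}, K=[fun]>
t=15: <C=(x x), E={x↦4}, S={0↦clo(λx. (x x), ∅), 1↦clo(λx. (x x), ∅), 2↦clo(λx. (x x), ∅), 3↦clo(λx. (x x), ∅), 4↦clo(λx. (x x), ∅)}, K=∅>
t=16: <C=x, E={x↦4}, S={0↦clo(λx. (x x), ∅), 1↦clo(λx. (x x), ∅), 2↦clo(λx. (x x), ∅), 3↦clo(λx. (x x), ∅), 4↦clo(λx. (x x), ∅)}, K=[arg]>
t=17: <C=x, E={x↦4}, S={0↦clo(λx. (x x), ∅), 1↦clo(λx. (x x), ∅), 2↦clo(λx. (x x), ∅), 3↦clo(λx. (x x), ∅), 4↦clo(λx. (x x), ∅)}, K=[fun]>
t=18: <C=(x x), E={x↦5}, S={0↦clo(λx. (x x), ∅), 1↦clo(λx. (x x), ∅), 2↦clo(λx. (x x), ∅), 3↦clo(λx. (x x), ∅), 4↦clo(λx. (x x), ∅), 5↦clo(λx. (x x), ∅)}, K=∅>
t=19: <C=x, E={x↦5}, S={0↦clo(λx. (x x), ∅), 1↦clo(λx. (x x), ∅), 2↦clo(λx. (x x), ∅), 3↦clo(λx. (x x), ∅), 4↦clo(λx. (x x), ∅), 5↦clo(λx. (x x), ∅)}, K=[arg]>
t=20: <C=x, E={x↦5}, S={0↦clo(λx. (x x), ∅), 1↦clo(λx. (x x), ∅), 2↦clo(λx. (x x), ∅), 3↦clo(λx. (x x), ∅), 4↦clo(λx. (x x), ∅), 5↦clo(λx. (x x), ∅)}, K=[fun]>
t=21: <C=(x x), E={x↦6}, S={0↦clo(λx. (x x), ∅), 1↦clo(λx. (x x), ∅), 2↦clo(λx. (x x), ∅), 3↦clo(λx. (x x), ∅), 4↦clo(λx. (x x), ∅), 5↦clo(λx. (x x), ∅), 6↦clo(λx. (x x), ∅)}, K=∅>
t=22: <C=x, E={x↦6}, S={0↦clo(λx. (x x), ∅), 1↦clo(λx. (x x), ∅), 2↦clo(λx. (x x), ∅), 3↦clo(λx. (x x), ∅), 4↦clo(λx. (x x), ∅), 5↦clo(λx. (x x), ∅), 6↦clo(λx. (x x), ∅)}, K=[arg]>
→ 22 transitions taken and the configuration is still not final: no result within 22 steps

Answer: DIVERGES (no final state within 22 steps)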